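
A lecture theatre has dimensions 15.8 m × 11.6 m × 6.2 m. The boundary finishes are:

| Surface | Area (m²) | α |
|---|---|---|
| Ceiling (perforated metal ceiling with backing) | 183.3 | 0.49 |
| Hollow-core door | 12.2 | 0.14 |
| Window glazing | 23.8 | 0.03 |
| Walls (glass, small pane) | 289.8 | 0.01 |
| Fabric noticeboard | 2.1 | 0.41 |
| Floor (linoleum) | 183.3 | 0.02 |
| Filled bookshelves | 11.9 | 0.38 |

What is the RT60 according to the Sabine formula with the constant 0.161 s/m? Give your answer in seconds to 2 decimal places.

1.76 sec

Equivalent absorption area: A = 183.3·0.49 + 12.2·0.14 + 23.8·0.03 + 289.8·0.01 + 2.1·0.41 + 183.3·0.02 + 11.9·0.38 = 104.186 m².
Volume V = 15.8 × 11.6 × 6.2 = 1136.336 m³.
T = 0.161 V/A = 0.161·1136.336/104.186 = 1.76 s.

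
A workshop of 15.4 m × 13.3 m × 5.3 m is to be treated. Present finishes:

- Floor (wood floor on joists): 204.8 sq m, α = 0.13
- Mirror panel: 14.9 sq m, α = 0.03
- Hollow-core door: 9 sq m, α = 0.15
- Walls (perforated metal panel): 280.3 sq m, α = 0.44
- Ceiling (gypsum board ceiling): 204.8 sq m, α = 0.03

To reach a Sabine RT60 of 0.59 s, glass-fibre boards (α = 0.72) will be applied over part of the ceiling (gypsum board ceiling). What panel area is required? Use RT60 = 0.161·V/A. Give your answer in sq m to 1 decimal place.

A₁ = Σ Sᵢαᵢ = 204.8*0.13 + 14.9*0.03 + 9*0.15 + 280.3*0.44 + 204.8*0.03 = 157.897 sabins.
Required A₂ = 0.161·1085.546/0.59 = 296.225 sabins.
Absorption to add: 296.225 − 157.897 = 138.328 sabins.
Each sq m of panel replacing the ceiling (gypsum board ceiling) adds (0.72 − 0.03) = 0.69 sabins.
Panel area = 138.328 / 0.69 = 200.5 sq m.

200.5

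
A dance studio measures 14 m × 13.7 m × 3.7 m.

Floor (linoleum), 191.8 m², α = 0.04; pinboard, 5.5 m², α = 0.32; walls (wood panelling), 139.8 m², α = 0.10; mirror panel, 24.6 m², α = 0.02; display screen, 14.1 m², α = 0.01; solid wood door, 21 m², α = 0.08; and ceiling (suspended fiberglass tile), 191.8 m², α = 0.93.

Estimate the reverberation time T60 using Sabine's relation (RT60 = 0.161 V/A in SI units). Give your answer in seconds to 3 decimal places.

A = Σ Sᵢαᵢ = 191.8·0.04 + 5.5·0.32 + 139.8·0.10 + 24.6·0.02 + 14.1·0.01 + 21·0.08 + 191.8·0.93 = 204.099 sabins.
V = 14·13.7·3.7 = 709.66 m³.
T = 0.161 V/A = 0.161·709.66/204.099 = 0.560 s.

0.560 seconds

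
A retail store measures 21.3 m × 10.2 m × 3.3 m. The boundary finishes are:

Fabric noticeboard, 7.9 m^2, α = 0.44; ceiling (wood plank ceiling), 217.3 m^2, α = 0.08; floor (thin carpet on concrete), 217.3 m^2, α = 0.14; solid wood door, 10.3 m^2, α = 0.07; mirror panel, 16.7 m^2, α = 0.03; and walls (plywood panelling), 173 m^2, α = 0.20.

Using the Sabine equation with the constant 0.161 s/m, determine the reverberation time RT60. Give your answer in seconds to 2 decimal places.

1.33 sec

Equivalent absorption area: A = 7.9·0.44 + 217.3·0.08 + 217.3·0.14 + 10.3·0.07 + 16.7·0.03 + 173·0.20 = 87.104 m^2.
Room volume: 716.958 m³.
RT60 = 0.161 · V / A = 0.161 × 716.958 / 87.104 = 1.33 s.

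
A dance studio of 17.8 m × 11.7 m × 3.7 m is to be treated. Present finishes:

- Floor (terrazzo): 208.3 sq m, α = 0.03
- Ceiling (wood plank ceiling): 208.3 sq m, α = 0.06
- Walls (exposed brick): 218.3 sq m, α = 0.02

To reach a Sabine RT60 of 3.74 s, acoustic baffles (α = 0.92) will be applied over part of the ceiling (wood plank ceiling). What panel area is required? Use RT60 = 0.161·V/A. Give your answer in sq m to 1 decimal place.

Summing Sᵢαᵢ: 6.249 + 12.498 + 4.366 → A₁ = 23.113 sabins.
Required A₂ = 0.161·770.562/3.74 = 33.171 sabins.
Absorption to add: 33.171 − 23.113 = 10.058 sabins.
Each sq m of panel replacing the ceiling (wood plank ceiling) adds (0.92 − 0.06) = 0.86 sabins.
Area = ΔA/Δα = 10.058/0.86 = 11.7 sq m.

11.7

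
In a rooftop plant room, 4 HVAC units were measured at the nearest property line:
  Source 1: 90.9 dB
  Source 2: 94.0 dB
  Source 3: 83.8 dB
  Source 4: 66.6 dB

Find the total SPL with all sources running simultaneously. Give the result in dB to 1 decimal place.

96.0 dB

Sum in the linear (power) domain: Σ 10^(Lᵢ/10) = 10^(90.9/10) + 10^(94.0/10) + 10^(83.8/10) + 10^(66.6/10) = 3.987e+09.
Combined level = 10 log₁₀(3.987e+09) = 96.0 dB.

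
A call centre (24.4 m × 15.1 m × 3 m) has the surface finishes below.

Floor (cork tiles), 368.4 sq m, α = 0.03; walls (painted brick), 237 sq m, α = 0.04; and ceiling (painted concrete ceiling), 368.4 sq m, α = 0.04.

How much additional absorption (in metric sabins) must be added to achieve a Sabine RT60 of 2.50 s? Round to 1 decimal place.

35.9 sabins

Total absorption A₁ = 368.4×0.03 + 237×0.04 + 368.4×0.04
  = 11.052 + 9.480 + 14.736 = 35.268 sq m sabins.
For T = 2.50 s, need A₂ = 0.161·V/T = 0.161·1105.32/2.50 = 71.183 sabins.
ΔA = A₂ − A₁ = 71.183 − 35.268 = 35.9 sabins.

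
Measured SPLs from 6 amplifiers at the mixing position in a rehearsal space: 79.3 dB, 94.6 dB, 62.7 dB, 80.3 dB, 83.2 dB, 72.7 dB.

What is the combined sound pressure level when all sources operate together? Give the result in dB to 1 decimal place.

95.2 dB

Sum in the linear (power) domain: Σ 10^(Lᵢ/10) = 10^(79.3/10) + 10^(94.6/10) + 10^(62.7/10) + 10^(80.3/10) + 10^(83.2/10) + 10^(72.7/10) = 3.306e+09.
Combined level = 10 log₁₀(3.306e+09) = 95.2 dB.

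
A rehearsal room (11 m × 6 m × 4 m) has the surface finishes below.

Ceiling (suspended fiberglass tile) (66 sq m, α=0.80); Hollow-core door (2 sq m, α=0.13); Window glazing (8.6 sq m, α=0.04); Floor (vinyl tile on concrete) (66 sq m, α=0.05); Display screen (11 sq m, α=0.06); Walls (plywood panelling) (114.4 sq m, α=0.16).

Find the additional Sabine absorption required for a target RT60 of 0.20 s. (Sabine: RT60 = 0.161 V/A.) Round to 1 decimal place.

Equivalent absorption area: A₁ = 66·0.80 + 2·0.13 + 8.6·0.04 + 66·0.05 + 11·0.06 + 114.4·0.16 = 75.668 sq m.
V = 264 m³. Required absorption A₂ = 0.161 × 264 / 0.20 = 212.520 sabins.
Additional absorption ΔA = 212.520 − 75.668 = 136.9 sabins.

136.9 sabins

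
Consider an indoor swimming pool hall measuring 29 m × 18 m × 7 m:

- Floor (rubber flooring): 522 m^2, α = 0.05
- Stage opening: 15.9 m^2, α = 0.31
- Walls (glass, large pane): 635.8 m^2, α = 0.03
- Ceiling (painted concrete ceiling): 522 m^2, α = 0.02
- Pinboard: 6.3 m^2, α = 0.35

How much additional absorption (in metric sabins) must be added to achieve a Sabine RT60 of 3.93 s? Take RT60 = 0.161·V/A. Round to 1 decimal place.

86.9 sabins

Equivalent absorption area: A₁ = 522×0.05 + 15.9×0.31 + 635.8×0.03 + 522×0.02 + 6.3×0.35 = 62.748 m^2.
Target A₂ = 0.161·3654/3.93 = 149.693 sabins (V = 3654 m³).
Additional absorption ΔA = 149.693 − 62.748 = 86.9 sabins.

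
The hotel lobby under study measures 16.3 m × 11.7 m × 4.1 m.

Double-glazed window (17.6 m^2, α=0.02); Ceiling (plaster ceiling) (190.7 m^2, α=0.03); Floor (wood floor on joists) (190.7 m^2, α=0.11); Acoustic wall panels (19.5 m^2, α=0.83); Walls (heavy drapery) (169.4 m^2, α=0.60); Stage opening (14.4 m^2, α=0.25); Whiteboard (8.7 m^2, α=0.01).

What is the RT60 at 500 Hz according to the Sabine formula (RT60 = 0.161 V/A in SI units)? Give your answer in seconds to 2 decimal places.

Total absorption A = 17.6×0.02 + 190.7×0.03 + 190.7×0.11 + 19.5×0.83 + 169.4×0.60 + 14.4×0.25 + 8.7×0.01
  = 0.352 + 5.721 + 20.977 + 16.185 + 101.640 + 3.600 + 0.087 = 148.562 m^2 sabins.
V = 16.3·11.7·4.1 = 781.911 m³.
RT60 = 0.161 · V / A = 0.161 × 781.911 / 148.562 = 0.85 s.

0.85 seconds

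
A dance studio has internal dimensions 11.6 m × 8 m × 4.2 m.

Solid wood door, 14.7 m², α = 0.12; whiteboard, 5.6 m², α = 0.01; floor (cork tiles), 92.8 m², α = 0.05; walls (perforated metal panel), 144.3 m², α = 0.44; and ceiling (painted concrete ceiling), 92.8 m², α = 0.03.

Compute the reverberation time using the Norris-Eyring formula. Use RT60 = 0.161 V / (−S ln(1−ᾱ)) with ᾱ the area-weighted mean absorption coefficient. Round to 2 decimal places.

0.77 s

Total surface area S = 14.7 + 5.6 + 92.8 + 144.3 + 92.8 = 350.2 m².
Σ(Sᵢαᵢ) = 14.7×0.12 + 5.6×0.01 + 92.8×0.05 + 144.3×0.44 + 92.8×0.03 = 72.736.
ᾱ = 72.736 / 350.2 = 0.2077.
−S·ln(1−ᾱ) = −350.2 × ln(1 − 0.2077) = 81.532.
V = 11.6 × 8 × 4.2 = 389.76 m³.
RT60 = 0.161 × 389.76 / 81.532 = 0.77 s.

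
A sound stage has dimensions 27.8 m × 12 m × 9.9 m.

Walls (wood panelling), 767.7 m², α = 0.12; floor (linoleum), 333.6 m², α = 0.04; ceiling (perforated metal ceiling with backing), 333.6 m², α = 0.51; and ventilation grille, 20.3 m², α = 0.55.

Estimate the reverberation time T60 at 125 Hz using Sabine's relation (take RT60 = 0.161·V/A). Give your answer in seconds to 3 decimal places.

A = Σ Sᵢαᵢ = 767.7×0.12 + 333.6×0.04 + 333.6×0.51 + 20.3×0.55 = 286.769 sabins.
V = 27.8·12·9.9 = 3302.64 m³.
RT60 = 0.161 · V / A = 0.161 × 3302.64 / 286.769 = 1.854 s.

1.854 s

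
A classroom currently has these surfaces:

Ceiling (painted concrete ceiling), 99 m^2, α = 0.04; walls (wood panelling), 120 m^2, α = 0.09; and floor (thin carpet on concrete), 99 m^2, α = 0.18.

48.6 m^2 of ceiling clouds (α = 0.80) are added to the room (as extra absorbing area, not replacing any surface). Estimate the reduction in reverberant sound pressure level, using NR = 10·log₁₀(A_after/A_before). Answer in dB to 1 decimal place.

3.4 dB

A_before = Σ Sᵢαᵢ = 99×0.04 + 120×0.09 + 99×0.18 = 32.580 sabins.
Added absorption = 48.6 × 0.80 = 38.880 sabins.
New total A_after = 71.460 sabins.
NR = 10·log₁₀(71.460/32.580) = 3.4 dB.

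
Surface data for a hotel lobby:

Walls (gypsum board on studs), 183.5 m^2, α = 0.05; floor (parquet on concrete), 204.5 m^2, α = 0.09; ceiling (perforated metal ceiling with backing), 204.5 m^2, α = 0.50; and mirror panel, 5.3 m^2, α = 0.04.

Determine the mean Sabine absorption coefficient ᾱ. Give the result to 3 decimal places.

S = Σ Sᵢ = 183.5 + 204.5 + 204.5 + 5.3 = 597.8 m^2.
Weighted sum Σ Sα = 130.042.
ᾱ = A/S = 0.218.

0.218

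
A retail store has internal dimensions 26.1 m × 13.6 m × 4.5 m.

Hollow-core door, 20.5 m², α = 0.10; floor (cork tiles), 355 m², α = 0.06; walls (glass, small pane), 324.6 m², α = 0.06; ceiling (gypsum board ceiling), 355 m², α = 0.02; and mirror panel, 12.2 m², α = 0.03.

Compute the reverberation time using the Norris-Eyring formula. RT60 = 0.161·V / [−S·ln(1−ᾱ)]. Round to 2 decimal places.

4.99 seconds

S = Σ Sᵢ = 1067.3 m².
Absorption A = 20.5·0.10 + 355·0.06 + 324.6·0.06 + 355·0.02 + 12.2·0.03 = 50.292 sabins.
Mean coefficient ᾱ = A/S = 0.0471.
Eyring denominator: −S ln(1−ᾱ) = 51.492.
V = 26.1 × 13.6 × 4.5 = 1597.32 m³.
T = 0.161·V/[−S·ln(1−ᾱ)] = 0.161·1597.32/51.492 = 4.99 s.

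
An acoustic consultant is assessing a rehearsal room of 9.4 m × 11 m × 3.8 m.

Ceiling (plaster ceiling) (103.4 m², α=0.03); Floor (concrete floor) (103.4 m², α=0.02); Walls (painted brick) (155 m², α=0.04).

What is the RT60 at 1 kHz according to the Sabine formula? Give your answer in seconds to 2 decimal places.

5.56 s

Equivalent absorption area: A = 103.4·0.03 + 103.4·0.02 + 155·0.04 = 11.370 m².
Volume V = 9.4 × 11 × 3.8 = 392.92 m³.
RT60 = 0.161 · V / A = 0.161 × 392.92 / 11.370 = 5.56 s.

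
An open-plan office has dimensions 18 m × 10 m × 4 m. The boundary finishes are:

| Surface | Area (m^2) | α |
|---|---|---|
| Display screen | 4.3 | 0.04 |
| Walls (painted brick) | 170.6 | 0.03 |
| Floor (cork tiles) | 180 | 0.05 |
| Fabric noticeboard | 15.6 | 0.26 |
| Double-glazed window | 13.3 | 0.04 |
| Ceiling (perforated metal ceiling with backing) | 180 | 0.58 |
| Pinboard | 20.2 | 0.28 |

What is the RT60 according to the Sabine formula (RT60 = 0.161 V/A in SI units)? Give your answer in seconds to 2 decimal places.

0.90 s

Summing Sᵢαᵢ: 0.172 + 5.118 + 9.000 + 4.056 + 0.532 + 104.400 + 5.656 → A = 128.934 sabins.
V = 18·10·4 = 720 m³.
RT60 = 0.161 · V / A = 0.161 × 720 / 128.934 = 0.90 s.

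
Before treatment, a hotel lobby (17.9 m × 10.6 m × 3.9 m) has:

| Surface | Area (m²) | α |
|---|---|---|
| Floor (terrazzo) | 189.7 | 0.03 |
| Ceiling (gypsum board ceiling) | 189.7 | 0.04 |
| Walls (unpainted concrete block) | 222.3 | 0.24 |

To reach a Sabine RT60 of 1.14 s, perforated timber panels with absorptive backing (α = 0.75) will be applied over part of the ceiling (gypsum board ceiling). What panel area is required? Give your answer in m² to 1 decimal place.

53.3

Equivalent absorption area: A₁ = 189.7·0.03 + 189.7·0.04 + 222.3·0.24 = 66.631 m².
Required A₂ = 0.161·739.986/1.14 = 104.507 sabins.
ΔA needed = 104.507 − 66.631 = 37.876 sabins.
Net gain per m²: Δα = 0.75 − 0.04 = 0.71.
Area = ΔA/Δα = 37.876/0.71 = 53.3 m².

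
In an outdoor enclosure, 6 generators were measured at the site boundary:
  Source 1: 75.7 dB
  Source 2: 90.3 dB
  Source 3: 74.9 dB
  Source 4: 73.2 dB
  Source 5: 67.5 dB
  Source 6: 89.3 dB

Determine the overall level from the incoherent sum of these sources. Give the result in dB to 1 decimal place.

93.0 dB

Σ 10^(Lᵢ/10) = 2.017e+09.
Back to dB: 10·log₁₀ Σ = 93.0 dB.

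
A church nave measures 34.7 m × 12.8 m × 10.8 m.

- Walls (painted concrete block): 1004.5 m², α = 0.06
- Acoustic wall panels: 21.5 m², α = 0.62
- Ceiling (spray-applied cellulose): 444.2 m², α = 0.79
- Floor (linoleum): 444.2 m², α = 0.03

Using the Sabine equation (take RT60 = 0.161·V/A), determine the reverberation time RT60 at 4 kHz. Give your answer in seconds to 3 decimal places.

1.764 seconds

A = Σ Sᵢαᵢ = 1004.5*0.06 + 21.5*0.62 + 444.2*0.79 + 444.2*0.03 = 437.844 sabins.
V = 34.7·12.8·10.8 = 4796.928 m³.
T = 0.161 V/A = 0.161·4796.928/437.844 = 1.764 s.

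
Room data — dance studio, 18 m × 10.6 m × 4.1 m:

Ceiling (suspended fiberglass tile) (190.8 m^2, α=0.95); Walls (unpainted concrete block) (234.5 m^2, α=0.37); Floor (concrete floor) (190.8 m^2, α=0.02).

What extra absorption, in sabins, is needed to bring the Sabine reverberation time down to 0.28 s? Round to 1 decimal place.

178.0 sabins

Equivalent absorption area: A₁ = 190.8×0.95 + 234.5×0.37 + 190.8×0.02 = 271.841 m^2.
Target A₂ = 0.161·782.28/0.28 = 449.811 sabins (V = 782.28 m³).
Shortfall: 449.811 − 271.841 = 178.0 sabins.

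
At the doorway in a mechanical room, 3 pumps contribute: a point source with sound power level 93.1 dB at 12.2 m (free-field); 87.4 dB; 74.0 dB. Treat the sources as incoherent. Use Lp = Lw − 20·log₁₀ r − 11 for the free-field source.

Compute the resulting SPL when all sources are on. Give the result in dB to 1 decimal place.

Source at 12.2 m: Lp = 93.1 − 20·log₁₀(12.2) − 11 = 60.4 dB.
Σ 10^(Lᵢ/10) = 5.758e+08.
L_total = 10·log₁₀(5.758e+08) = 87.6 dB.

87.6 dB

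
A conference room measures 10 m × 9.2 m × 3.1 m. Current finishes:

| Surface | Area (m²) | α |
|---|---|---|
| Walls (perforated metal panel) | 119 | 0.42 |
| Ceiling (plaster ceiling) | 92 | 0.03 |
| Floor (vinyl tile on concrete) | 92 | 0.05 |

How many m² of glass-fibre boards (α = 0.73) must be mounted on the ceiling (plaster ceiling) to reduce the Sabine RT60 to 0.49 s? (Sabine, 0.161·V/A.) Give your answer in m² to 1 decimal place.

52.0

A₁ = Σ Sᵢαᵢ = 119×0.42 + 92×0.03 + 92×0.05 = 57.340 sabins.
V = 285.2 m³. Target absorption A₂ = 0.161 × 285.2 / 0.49 = 93.709 sabins.
ΔA needed = 93.709 − 57.340 = 36.369 sabins.
Net gain per m²: Δα = 0.73 − 0.03 = 0.70.
Panel area = 36.369 / 0.70 = 52.0 m².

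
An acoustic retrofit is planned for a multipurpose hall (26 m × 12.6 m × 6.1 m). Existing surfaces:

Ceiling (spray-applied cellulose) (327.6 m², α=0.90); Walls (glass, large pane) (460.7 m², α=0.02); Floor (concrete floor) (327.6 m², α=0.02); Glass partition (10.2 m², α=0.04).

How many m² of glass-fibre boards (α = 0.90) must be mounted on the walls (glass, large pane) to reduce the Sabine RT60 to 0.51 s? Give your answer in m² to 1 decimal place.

363.5

Equivalent absorption area: A₁ = 327.6·0.90 + 460.7·0.02 + 327.6·0.02 + 10.2·0.04 = 311.014 m².
V = 1998.36 m³. Target absorption A₂ = 0.161 × 1998.36 / 0.51 = 630.855 sabins.
ΔA needed = 630.855 − 311.014 = 319.841 sabins.
Net gain per m²: Δα = 0.90 − 0.02 = 0.88.
Area = ΔA/Δα = 319.841/0.88 = 363.5 m².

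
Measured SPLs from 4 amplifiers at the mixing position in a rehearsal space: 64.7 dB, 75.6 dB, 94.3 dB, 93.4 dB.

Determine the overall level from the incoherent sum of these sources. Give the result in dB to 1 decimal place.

96.9 dB

Sum in the linear (power) domain: Σ 10^(Lᵢ/10) = 10^(64.7/10) + 10^(75.6/10) + 10^(94.3/10) + 10^(93.4/10) = 4.919e+09.
L_total = 10·log₁₀(4.919e+09) = 96.9 dB.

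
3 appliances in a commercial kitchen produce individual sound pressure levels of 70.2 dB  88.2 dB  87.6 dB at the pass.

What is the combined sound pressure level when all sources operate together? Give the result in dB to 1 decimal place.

Σ 10^(Lᵢ/10) = 1.247e+09.
Combined level = 10 log₁₀(1.247e+09) = 91.0 dB.

91.0 dB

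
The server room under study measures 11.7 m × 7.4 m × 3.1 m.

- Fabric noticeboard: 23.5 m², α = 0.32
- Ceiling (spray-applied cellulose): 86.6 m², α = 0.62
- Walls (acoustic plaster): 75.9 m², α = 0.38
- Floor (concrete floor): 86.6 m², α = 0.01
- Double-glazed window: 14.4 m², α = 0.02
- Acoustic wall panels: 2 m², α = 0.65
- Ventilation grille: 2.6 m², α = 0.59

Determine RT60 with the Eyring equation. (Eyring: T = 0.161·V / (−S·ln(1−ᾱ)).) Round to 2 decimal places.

S = Σ Sᵢ = 291.6 m².
Absorption A = 23.5×0.32 + 86.6×0.62 + 75.9×0.38 + 86.6×0.01 + 14.4×0.02 + 2×0.65 + 2.6×0.59 = 94.042 sabins.
Mean coefficient ᾱ = A/S = 0.3225.
Eyring denominator: −S ln(1−ᾱ) = 113.533.
V = 11.7 × 7.4 × 3.1 = 268.398 m³.
RT60 = 0.161 × 268.398 / 113.533 = 0.38 s.

0.38 sec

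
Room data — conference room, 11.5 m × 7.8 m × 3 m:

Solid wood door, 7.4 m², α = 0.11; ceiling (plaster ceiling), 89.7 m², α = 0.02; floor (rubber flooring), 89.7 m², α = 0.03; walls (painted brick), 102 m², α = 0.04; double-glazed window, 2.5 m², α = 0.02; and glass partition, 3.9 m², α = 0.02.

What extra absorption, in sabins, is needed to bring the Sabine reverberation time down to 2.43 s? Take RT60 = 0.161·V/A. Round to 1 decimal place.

Total absorption A₁ = 7.4·0.11 + 89.7·0.02 + 89.7·0.03 + 102·0.04 + 2.5·0.02 + 3.9·0.02
  = 0.814 + 1.794 + 2.691 + 4.080 + 0.050 + 0.078 = 9.507 m² sabins.
For T = 2.43 s, need A₂ = 0.161·V/T = 0.161·269.1/2.43 = 17.829 sabins.
Shortfall: 17.829 − 9.507 = 8.3 sabins.

8.3 sabins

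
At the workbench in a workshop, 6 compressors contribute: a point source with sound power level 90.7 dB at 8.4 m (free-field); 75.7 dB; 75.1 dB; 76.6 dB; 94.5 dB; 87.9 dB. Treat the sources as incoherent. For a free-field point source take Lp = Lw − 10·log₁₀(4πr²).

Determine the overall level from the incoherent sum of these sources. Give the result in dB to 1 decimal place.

95.5 dB

Source at 8.4 m: Lp = 90.7 − 10·log₁₀(4π·8.4²) = 90.7 − 10·log₁₀(886.683) = 61.2 dB.
Converting to relative power and adding: 10^(61.2/10) + 10^(75.7/10) + 10^(75.1/10) + 10^(76.6/10) + 10^(94.5/10) + 10^(87.9/10) = 3.552e+09.
L_total = 10·log₁₀(3.552e+09) = 95.5 dB.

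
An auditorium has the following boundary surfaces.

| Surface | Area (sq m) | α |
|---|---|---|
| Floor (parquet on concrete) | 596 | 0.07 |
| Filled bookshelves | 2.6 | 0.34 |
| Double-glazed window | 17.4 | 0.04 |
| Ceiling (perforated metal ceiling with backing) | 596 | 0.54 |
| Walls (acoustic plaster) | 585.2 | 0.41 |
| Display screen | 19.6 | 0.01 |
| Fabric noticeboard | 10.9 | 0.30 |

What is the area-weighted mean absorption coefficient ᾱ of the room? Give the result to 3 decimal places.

0.333

S = Σ Sᵢ = 596 + 2.6 + 17.4 + 596 + 585.2 + 19.6 + 10.9 = 1827.7 sq m.
Weighted sum Σ Sα = 608.538.
ᾱ = A/S = 0.333.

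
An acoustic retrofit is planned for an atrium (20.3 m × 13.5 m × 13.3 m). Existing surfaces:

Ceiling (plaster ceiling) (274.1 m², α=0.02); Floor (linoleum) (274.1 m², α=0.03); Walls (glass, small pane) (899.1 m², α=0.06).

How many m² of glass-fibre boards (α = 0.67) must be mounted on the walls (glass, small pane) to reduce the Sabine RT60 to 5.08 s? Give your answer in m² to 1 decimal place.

78.5

Total absorption A₁ = 274.1*0.02 + 274.1*0.03 + 899.1*0.06
  = 5.482 + 8.223 + 53.946 = 67.651 m² sabins.
Required A₂ = 0.161·3644.865/5.08 = 115.516 sabins.
ΔA needed = 115.516 − 67.651 = 47.865 sabins.
Each m² of panel replacing the walls (glass, small pane) adds (0.67 − 0.06) = 0.61 sabins.
Panel area = 47.865 / 0.61 = 78.5 m².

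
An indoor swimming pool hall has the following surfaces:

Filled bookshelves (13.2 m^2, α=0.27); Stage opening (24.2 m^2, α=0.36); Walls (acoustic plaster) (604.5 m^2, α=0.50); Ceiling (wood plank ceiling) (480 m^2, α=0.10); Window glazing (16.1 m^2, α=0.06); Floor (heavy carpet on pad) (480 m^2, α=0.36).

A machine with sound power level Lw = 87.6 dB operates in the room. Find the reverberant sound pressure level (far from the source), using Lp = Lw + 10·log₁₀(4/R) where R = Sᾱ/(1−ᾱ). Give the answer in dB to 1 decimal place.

A = 536.292 sabins; S = 1618.0 m^2.
ᾱ = 0.3315, so room constant R = A/(1−ᾱ) = 802.232 m^2.
Lp = 87.6 + 10·log₁₀(4/802.232) = 87.6 + (-23.02) = 64.6 dB.

64.6 dB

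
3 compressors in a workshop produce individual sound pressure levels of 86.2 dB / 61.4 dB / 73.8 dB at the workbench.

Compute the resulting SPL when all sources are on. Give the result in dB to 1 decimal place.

Sum in the linear (power) domain: Σ 10^(Lᵢ/10) = 10^(86.2/10) + 10^(61.4/10) + 10^(73.8/10) = 4.422e+08.
Back to dB: 10·log₁₀ Σ = 86.5 dB.

86.5 dB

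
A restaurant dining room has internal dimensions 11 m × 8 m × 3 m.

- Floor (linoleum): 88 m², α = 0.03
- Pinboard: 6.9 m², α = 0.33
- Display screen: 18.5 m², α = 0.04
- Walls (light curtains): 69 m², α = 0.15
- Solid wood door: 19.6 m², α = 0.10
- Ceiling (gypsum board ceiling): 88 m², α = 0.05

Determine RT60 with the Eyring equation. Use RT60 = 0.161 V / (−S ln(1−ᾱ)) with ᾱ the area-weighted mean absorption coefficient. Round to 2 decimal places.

1.83 sec

S = Σ Sᵢ = 290.0 m².
Absorption A = 88·0.03 + 6.9·0.33 + 18.5·0.04 + 69·0.15 + 19.6·0.10 + 88·0.05 = 22.367 sabins.
ᾱ = 22.367 / 290.0 = 0.0771.
−S·ln(1−ᾱ) = −290.0 × ln(1 − 0.0771) = 23.268.
V = 11 × 8 × 3 = 264 m³.
RT60 = 0.161 × 264 / 23.268 = 1.83 s.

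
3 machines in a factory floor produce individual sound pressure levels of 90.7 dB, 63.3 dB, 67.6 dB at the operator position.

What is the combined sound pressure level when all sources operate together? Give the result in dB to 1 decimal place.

Sum in the linear (power) domain: Σ 10^(Lᵢ/10) = 10^(90.7/10) + 10^(63.3/10) + 10^(67.6/10) = 1.183e+09.
Combined level = 10 log₁₀(1.183e+09) = 90.7 dB.

90.7 dB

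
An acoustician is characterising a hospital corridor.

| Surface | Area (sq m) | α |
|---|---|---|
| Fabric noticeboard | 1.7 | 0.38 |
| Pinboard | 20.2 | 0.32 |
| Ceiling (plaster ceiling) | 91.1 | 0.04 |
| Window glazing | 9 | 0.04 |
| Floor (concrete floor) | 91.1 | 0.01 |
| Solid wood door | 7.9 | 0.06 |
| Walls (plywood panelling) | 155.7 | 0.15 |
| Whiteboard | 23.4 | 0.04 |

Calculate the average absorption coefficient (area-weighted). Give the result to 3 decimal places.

S = Σ Sᵢ = 1.7 + 20.2 + 91.1 + 9 + 91.1 + 7.9 + 155.7 + 23.4 = 400.1 sq m.
A = 1.7*0.38 + 20.2*0.32 + 91.1*0.04 + 9*0.04 + 91.1*0.01 + 7.9*0.06 + 155.7*0.15 + 23.4*0.04 = 36.790 sabins.
ᾱ = 36.790 / 400.1 = 0.092.

0.092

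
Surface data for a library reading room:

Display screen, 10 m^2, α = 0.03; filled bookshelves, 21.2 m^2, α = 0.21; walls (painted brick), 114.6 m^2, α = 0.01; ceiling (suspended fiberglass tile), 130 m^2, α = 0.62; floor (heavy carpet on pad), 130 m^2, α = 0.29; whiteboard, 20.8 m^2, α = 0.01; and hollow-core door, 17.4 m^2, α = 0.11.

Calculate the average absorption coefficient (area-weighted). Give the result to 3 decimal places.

Total surface area S = 444.0 m^2.
Σ(Sᵢαᵢ) = 10*0.03 + 21.2*0.21 + 114.6*0.01 + 130*0.62 + 130*0.29 + 20.8*0.01 + 17.4*0.11 = 126.320.
ᾱ = 126.320 / 444.0 = 0.285.

0.285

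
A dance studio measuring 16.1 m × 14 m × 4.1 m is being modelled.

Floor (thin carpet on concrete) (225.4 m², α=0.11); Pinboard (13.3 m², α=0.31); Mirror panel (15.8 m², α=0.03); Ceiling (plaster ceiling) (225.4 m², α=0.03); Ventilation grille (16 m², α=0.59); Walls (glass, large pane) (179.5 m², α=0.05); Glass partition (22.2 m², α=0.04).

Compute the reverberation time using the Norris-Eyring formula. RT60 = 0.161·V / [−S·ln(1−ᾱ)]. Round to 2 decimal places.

2.57 seconds

S = Σ Sᵢ = 697.6 m².
Absorption A = 225.4×0.11 + 13.3×0.31 + 15.8×0.03 + 225.4×0.03 + 16×0.59 + 179.5×0.05 + 22.2×0.04 = 55.456 sabins.
ᾱ = 55.456 / 697.6 = 0.0795.
Eyring denominator: −S ln(1−ᾱ) = 57.788.
V = 16.1 × 14 × 4.1 = 924.14 m³.
T = 0.161·V/[−S·ln(1−ᾱ)] = 0.161·924.14/57.788 = 2.57 s.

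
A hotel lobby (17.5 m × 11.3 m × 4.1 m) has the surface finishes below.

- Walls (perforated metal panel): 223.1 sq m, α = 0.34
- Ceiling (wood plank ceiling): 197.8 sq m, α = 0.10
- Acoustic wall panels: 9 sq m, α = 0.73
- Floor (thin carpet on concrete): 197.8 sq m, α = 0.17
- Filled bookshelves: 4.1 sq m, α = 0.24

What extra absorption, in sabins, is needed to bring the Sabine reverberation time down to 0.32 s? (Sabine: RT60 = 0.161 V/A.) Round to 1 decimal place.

Summing Sᵢαᵢ: 75.854 + 19.780 + 6.570 + 33.626 + 0.984 → A₁ = 136.814 sabins.
V = 810.775 m³. Required absorption A₂ = 0.161 × 810.775 / 0.32 = 407.921 sabins.
ΔA = A₂ − A₁ = 407.921 − 136.814 = 271.1 sabins.

271.1 sabins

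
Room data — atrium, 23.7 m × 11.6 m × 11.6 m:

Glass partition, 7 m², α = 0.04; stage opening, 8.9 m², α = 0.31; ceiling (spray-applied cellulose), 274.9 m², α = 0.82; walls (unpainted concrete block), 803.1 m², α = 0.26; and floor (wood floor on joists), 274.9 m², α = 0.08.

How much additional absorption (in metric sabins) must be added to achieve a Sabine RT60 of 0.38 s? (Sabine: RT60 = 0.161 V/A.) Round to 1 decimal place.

Summing Sᵢαᵢ: 0.280 + 2.759 + 225.418 + 208.806 + 21.992 → A₁ = 459.255 sabins.
Target A₂ = 0.161·3189.072/0.38 = 1351.159 sabins (V = 3189.072 m³).
Additional absorption ΔA = 1351.159 − 459.255 = 891.9 sabins.

891.9 sabins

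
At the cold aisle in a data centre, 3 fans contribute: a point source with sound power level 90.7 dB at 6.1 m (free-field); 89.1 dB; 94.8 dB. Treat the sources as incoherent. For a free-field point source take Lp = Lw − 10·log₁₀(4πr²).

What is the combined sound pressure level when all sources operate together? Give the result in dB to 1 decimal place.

Source at 6.1 m: Lp = 90.7 − 10·log₁₀(4π·6.1²) = 90.7 − 10·log₁₀(467.595) = 64.0 dB.
Sum in the linear (power) domain: Σ 10^(Lᵢ/10) = 10^(64.0/10) + 10^(89.1/10) + 10^(94.8/10) = 3.835e+09.
L_total = 10·log₁₀(3.835e+09) = 95.8 dB.

95.8 dB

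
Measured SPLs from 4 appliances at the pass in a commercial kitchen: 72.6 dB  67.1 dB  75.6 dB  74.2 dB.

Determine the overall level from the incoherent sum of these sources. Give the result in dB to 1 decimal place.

Converting to relative power and adding: 10^(72.6/10) + 10^(67.1/10) + 10^(75.6/10) + 10^(74.2/10) = 8.594e+07.
Combined level = 10 log₁₀(8.594e+07) = 79.3 dB.

79.3 dB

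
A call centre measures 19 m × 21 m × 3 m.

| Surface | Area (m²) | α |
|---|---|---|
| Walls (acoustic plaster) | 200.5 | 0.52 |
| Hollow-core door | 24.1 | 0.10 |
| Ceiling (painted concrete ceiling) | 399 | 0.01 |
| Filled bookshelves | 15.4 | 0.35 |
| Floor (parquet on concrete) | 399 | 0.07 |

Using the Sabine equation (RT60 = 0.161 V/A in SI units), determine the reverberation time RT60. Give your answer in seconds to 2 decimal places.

Equivalent absorption area: A = 200.5*0.52 + 24.1*0.10 + 399*0.01 + 15.4*0.35 + 399*0.07 = 143.980 m².
Volume V = 19 × 21 × 3 = 1197 m³.
RT60 = 0.161 · V / A = 0.161 × 1197 / 143.980 = 1.34 s.

1.34 seconds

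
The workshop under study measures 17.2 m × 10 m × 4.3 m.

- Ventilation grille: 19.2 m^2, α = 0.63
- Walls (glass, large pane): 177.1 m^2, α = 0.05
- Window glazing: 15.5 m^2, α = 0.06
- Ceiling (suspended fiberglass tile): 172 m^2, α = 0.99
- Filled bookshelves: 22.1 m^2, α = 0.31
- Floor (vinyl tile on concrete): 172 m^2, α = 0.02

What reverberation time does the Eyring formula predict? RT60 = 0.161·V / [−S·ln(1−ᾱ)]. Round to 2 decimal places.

0.48 s

Total surface area S = 19.2 + 177.1 + 15.5 + 172 + 22.1 + 172 = 577.9 m^2.
Σ(Sᵢαᵢ) = 19.2×0.63 + 177.1×0.05 + 15.5×0.06 + 172×0.99 + 22.1×0.31 + 172×0.02 = 202.452.
Mean coefficient ᾱ = A/S = 0.3503.
−S·ln(1−ᾱ) = −577.9 × ln(1 − 0.3503) = 249.216.
V = 17.2 × 10 × 4.3 = 739.6 m³.
RT60 = 0.161 × 739.6 / 249.216 = 0.48 s.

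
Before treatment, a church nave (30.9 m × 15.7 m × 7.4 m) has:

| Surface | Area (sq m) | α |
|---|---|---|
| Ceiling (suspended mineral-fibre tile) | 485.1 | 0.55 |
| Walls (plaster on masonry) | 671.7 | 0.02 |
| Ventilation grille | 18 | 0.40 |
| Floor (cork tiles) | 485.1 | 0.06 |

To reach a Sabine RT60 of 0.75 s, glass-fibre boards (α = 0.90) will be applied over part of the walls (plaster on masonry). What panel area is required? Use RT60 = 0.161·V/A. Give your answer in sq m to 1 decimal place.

516.0

Summing Sᵢαᵢ: 266.805 + 13.434 + 7.200 + 29.106 → A₁ = 316.545 sabins.
V = 3589.962 m³. Target absorption A₂ = 0.161 × 3589.962 / 0.75 = 770.645 sabins.
ΔA needed = 770.645 − 316.545 = 454.100 sabins.
Net gain per sq m: Δα = 0.90 − 0.02 = 0.88.
Panel area = 454.100 / 0.88 = 516.0 sq m.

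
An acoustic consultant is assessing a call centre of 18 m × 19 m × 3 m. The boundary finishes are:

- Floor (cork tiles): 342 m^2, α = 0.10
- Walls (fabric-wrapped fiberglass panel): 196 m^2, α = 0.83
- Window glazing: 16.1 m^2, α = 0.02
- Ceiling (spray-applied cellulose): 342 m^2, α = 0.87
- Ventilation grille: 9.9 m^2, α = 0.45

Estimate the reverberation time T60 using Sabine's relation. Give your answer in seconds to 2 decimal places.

0.33 seconds

Summing Sᵢαᵢ: 34.200 + 162.680 + 0.322 + 297.540 + 4.455 → A = 499.197 sabins.
V = 18·19·3 = 1026 m³.
RT60 = 0.161 · V / A = 0.161 × 1026 / 499.197 = 0.33 s.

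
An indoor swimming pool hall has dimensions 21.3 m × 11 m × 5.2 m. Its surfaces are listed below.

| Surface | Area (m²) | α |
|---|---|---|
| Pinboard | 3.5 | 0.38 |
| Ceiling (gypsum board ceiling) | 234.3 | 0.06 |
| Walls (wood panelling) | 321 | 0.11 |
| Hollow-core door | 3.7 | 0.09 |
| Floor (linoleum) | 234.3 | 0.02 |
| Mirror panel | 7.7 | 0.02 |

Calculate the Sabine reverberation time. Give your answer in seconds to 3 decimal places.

Summing Sᵢαᵢ: 1.330 + 14.058 + 35.310 + 0.333 + 4.686 + 0.154 → A = 55.871 sabins.
V = 21.3·11·5.2 = 1218.36 m³.
RT60 = 0.161 · V / A = 0.161 × 1218.36 / 55.871 = 3.511 s.

3.511 s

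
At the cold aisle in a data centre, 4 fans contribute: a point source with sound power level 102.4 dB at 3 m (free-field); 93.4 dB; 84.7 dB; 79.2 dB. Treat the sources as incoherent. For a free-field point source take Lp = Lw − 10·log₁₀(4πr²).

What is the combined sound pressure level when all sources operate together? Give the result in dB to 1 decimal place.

Source at 3 m: Lp = 102.4 − 10·log₁₀(4π·3²) = 102.4 − 10·log₁₀(113.097) = 81.9 dB.
Σ 10^(Lᵢ/10) = 2.721e+09.
Combined level = 10 log₁₀(2.721e+09) = 94.3 dB.

94.3 dB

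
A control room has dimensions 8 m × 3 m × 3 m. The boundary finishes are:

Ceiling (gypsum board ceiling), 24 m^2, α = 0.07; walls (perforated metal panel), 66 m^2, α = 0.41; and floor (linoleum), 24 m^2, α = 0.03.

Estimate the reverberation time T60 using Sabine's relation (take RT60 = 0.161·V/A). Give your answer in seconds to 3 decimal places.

A = Σ Sᵢαᵢ = 24×0.07 + 66×0.41 + 24×0.03 = 29.460 sabins.
V = 8·3·3 = 72 m³.
T = 0.161 V/A = 0.161·72/29.460 = 0.393 s.

0.393 s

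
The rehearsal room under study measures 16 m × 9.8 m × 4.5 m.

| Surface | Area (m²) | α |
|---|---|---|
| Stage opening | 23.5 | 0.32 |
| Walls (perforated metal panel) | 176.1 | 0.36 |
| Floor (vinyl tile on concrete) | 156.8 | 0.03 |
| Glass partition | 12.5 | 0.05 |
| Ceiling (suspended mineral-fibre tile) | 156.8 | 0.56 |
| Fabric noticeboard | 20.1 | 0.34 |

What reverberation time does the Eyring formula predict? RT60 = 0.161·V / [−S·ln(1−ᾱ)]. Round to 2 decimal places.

Total surface area S = 23.5 + 176.1 + 156.8 + 12.5 + 156.8 + 20.1 = 545.8 m².
Σ(Sᵢαᵢ) = 23.5×0.32 + 176.1×0.36 + 156.8×0.03 + 12.5×0.05 + 156.8×0.56 + 20.1×0.34 = 170.887.
ᾱ = 170.887 / 545.8 = 0.3131.
−S·ln(1−ᾱ) = −545.8 × ln(1 − 0.3131) = 204.984.
V = 16 × 9.8 × 4.5 = 705.6 m³.
T = 0.161·V/[−S·ln(1−ᾱ)] = 0.161·705.6/204.984 = 0.55 s.

0.55 s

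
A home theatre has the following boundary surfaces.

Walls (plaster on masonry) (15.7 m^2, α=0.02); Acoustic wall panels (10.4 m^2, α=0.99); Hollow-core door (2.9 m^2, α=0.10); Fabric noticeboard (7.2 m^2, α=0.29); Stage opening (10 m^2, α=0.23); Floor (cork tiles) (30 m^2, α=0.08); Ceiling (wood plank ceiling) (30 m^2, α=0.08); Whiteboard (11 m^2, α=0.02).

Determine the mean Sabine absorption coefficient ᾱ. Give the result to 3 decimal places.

0.173

S = Σ Sᵢ = 15.7 + 10.4 + 2.9 + 7.2 + 10 + 30 + 30 + 11 = 117.2 m^2.
Weighted sum Σ Sα = 20.308.
ᾱ = A/S = 0.173.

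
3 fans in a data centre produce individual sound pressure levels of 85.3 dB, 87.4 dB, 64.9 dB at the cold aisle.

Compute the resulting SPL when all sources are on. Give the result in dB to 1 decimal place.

89.5 dB

Converting to relative power and adding: 10^(85.3/10) + 10^(87.4/10) + 10^(64.9/10) = 8.915e+08.
L_total = 10·log₁₀(8.915e+08) = 89.5 dB.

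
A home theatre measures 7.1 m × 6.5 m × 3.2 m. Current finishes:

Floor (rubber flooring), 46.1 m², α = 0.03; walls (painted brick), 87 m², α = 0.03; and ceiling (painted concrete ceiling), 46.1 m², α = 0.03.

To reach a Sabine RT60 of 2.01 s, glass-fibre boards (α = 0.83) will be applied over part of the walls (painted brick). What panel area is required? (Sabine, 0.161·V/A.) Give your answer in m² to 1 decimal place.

8.1

A₁ = Σ Sᵢαᵢ = 46.1×0.03 + 87×0.03 + 46.1×0.03 = 5.376 sabins.
V = 147.68 m³. Target absorption A₂ = 0.161 × 147.68 / 2.01 = 11.829 sabins.
Absorption to add: 11.829 − 5.376 = 6.453 sabins.
Each m² of panel replacing the walls (painted brick) adds (0.83 − 0.03) = 0.80 sabins.
Area = ΔA/Δα = 6.453/0.80 = 8.1 m².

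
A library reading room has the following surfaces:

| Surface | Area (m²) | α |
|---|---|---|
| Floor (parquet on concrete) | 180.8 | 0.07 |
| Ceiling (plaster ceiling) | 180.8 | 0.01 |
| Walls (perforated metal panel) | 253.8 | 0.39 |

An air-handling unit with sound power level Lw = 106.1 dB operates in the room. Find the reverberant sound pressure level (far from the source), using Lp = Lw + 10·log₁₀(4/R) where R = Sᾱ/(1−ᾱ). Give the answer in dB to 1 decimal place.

A = 113.446 sabins; S = 615.4 m².
ᾱ = 0.1843, so room constant R = A/(1−ᾱ) = 139.078 m².
Lp = 106.1 + 10·log₁₀(4/139.078) = 106.1 + (-15.41) = 90.7 dB.

90.7 dB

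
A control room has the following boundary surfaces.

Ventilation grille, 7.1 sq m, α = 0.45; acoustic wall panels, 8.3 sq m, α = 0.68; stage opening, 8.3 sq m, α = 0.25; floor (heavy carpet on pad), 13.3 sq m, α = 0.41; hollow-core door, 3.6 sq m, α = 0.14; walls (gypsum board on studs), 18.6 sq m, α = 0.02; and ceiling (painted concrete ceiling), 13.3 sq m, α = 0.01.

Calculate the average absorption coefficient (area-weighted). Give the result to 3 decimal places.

Total surface area S = 72.5 sq m.
A = 7.1×0.45 + 8.3×0.68 + 8.3×0.25 + 13.3×0.41 + 3.6×0.14 + 18.6×0.02 + 13.3×0.01 = 17.376 sabins.
ᾱ = A/S = 0.240.

0.240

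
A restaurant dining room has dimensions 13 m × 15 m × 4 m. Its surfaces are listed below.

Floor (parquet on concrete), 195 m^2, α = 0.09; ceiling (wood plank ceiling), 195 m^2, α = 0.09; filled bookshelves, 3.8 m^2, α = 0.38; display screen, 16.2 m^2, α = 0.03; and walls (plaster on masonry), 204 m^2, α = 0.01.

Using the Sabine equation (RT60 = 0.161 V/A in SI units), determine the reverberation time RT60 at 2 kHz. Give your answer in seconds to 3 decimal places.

3.214 sec

Equivalent absorption area: A = 195*0.09 + 195*0.09 + 3.8*0.38 + 16.2*0.03 + 204*0.01 = 39.070 m^2.
Volume V = 13 × 15 × 4 = 780 m³.
RT60 = 0.161 · V / A = 0.161 × 780 / 39.070 = 3.214 s.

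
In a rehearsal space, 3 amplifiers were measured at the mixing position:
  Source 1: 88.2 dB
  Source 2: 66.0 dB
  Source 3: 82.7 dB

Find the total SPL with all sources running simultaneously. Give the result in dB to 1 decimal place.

89.3 dB

Sum in the linear (power) domain: Σ 10^(Lᵢ/10) = 10^(88.2/10) + 10^(66.0/10) + 10^(82.7/10) = 8.509e+08.
L_total = 10·log₁₀(8.509e+08) = 89.3 dB.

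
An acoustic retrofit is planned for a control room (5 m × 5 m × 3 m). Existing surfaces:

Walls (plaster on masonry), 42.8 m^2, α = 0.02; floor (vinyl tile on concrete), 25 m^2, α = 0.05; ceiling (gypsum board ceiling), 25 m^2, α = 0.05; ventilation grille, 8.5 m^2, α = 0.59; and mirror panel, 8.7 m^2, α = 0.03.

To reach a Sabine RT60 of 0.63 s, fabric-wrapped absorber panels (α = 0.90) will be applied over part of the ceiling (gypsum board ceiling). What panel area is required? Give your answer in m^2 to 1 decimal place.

12.4

Summing Sᵢαᵢ: 0.856 + 1.250 + 1.250 + 5.015 + 0.261 → A₁ = 8.632 sabins.
Required A₂ = 0.161·75/0.63 = 19.167 sabins.
Absorption to add: 19.167 − 8.632 = 10.535 sabins.
Net gain per m^2: Δα = 0.90 − 0.05 = 0.85.
Panel area = 10.535 / 0.85 = 12.4 m^2.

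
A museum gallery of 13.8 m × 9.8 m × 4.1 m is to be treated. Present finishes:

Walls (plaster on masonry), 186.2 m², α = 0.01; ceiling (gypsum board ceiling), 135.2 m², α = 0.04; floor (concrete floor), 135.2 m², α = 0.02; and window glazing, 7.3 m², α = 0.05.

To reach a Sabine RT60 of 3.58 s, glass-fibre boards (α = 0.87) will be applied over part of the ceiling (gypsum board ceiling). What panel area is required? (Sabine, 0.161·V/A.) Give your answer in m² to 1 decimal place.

Summing Sᵢαᵢ: 1.862 + 5.408 + 2.704 + 0.365 → A₁ = 10.339 sabins.
V = 554.484 m³. Target absorption A₂ = 0.161 × 554.484 / 3.58 = 24.936 sabins.
ΔA needed = 24.936 − 10.339 = 14.597 sabins.
Each m² of panel replacing the ceiling (gypsum board ceiling) adds (0.87 − 0.04) = 0.83 sabins.
Area = ΔA/Δα = 14.597/0.83 = 17.6 m².

17.6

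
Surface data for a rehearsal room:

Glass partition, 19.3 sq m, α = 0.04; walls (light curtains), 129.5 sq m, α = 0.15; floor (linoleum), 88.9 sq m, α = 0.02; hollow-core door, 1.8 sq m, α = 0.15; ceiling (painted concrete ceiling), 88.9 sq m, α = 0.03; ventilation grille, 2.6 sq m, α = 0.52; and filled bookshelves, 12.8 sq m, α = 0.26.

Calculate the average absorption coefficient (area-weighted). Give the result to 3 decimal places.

0.086

S = Σ Sᵢ = 19.3 + 129.5 + 88.9 + 1.8 + 88.9 + 2.6 + 12.8 = 343.8 sq m.
Weighted sum Σ Sα = 29.592.
ᾱ = A/S = 0.086.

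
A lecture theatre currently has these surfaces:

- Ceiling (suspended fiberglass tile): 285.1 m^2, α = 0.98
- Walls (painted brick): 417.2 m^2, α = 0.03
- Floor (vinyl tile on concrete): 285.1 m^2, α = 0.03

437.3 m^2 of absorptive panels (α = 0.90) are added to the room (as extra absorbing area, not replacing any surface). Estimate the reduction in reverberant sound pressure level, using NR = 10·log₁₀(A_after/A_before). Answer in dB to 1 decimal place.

3.6 dB

A_before = Σ Sᵢαᵢ = 285.1·0.98 + 417.2·0.03 + 285.1·0.03 = 300.467 sabins.
Treatment contributes 437.3·0.90 = 393.570 sabins.
A_after = 300.467 + 393.570 = 694.037 sabins.
Reduction = 10 log₁₀(A_after/A_before) = 10 log₁₀(2.3099) = 3.6 dB.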